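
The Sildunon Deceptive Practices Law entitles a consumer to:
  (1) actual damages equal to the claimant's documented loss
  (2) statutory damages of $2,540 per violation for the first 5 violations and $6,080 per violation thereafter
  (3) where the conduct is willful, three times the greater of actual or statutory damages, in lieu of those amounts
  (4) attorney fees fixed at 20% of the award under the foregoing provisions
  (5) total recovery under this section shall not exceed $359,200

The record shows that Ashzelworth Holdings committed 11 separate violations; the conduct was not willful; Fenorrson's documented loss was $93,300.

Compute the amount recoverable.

First 5 violations: 5 × $2,540 = $12,700
Remaining violations: (11 − 5) × $6,080 = $36,480
Statutory damages: $12,700 + $36,480 = $49,180
Conduct not willful: the in-lieu enhancement does not apply.
Actual plus statutory damages: $93,300 + $49,180 = $142,480
Attorney fees: 20% of $142,480 = $28,496
Total before cap: $142,480 + $28,496 = $170,976
Cap at $359,200: $170,976 is within the cap, no reduction.

Total recovery: $170,976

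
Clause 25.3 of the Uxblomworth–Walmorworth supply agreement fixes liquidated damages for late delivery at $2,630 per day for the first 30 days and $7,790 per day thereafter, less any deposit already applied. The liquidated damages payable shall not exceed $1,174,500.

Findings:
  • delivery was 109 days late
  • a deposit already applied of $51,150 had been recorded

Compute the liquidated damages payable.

$643,160

First 30 days: 30 × $2,630 = $78,900
Remaining days: (109 − 30) × $7,790 = $615,410
Accrued per-day damages: $78,900 + $615,410 = $694,310
Less deposit already applied: $694,310 − $51,150 = $643,160
Cap at $1,174,500: $643,160 is within the cap, no reduction.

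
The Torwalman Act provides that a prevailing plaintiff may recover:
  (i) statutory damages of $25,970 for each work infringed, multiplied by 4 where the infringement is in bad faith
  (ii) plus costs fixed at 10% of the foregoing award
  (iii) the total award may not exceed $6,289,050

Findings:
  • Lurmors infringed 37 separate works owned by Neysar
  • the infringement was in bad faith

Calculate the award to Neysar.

$4,227,916

Statutory damages: 37 × $25,970 = $960,890
Multiplied by 4: 4 × $960,890 = $3,843,560
Costs: 10% of $3,843,560 = $384,356
Award plus costs: $3,843,560 + $384,356 = $4,227,916
Cap at $6,289,050: $4,227,916 is within the cap, no reduction.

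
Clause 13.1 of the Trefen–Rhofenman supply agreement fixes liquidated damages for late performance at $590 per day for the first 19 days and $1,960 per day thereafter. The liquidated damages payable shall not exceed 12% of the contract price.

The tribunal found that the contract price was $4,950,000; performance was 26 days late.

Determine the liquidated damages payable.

First 19 days: 19 × $590 = $11,210
Remaining days: (26 − 19) × $1,960 = $13,720
Accrued per-day damages: $11,210 + $13,720 = $24,930
Cap: 12% of $4,950,000 = $594,000
Cap at $594,000: $24,930 is within the cap, no reduction.

$24,930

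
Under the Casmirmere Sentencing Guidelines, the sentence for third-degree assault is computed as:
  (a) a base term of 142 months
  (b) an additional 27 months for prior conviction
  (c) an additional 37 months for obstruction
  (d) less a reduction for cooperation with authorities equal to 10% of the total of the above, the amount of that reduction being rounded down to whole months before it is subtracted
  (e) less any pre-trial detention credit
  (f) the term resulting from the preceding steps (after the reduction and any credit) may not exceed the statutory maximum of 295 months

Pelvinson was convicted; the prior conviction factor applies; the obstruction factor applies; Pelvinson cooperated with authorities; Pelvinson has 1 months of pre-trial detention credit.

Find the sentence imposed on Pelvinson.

Prior conviction enhancement: +27 months
Obstruction enhancement: +37 months
Adjusted term: 142 months + 27 months + 37 months = 206 months
Cooperation with authorities reduction: 10% of 206 months = 20 months (rounded down)
After reduction: 206 − 20 = 186 months
Less pre-trial detention credit: 186 months − 1 months = 185 months
Cap at 295 months: 185 months is within the cap, no reduction.

185 months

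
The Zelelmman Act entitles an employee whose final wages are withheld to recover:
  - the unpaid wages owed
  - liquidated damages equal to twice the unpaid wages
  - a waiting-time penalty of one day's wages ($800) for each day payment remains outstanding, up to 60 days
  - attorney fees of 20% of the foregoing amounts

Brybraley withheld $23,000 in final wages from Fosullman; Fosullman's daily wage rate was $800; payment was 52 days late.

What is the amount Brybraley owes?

Doubled: 2 × $23,000 = $46,000
Penalty days: min(52, 60) = 52
Waiting-time penalty: 52 × $800 = $41,600
Subtotal: $23,000 + $46,000 + $41,600 = $110,600
Attorney fees: 20% of $110,600 = $22,120
Total award: $110,600 + $22,120 = $132,720

$132,720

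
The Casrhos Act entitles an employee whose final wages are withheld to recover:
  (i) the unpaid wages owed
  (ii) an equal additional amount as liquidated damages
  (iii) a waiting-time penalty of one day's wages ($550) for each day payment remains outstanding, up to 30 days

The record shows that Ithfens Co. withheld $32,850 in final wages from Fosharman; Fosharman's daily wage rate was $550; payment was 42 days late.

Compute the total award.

$82,200

Liquidated damages (equal amount): $32,850
Penalty days: min(42, 30) = 30
Waiting-time penalty: 30 × $550 = $16,500
Total award: $32,850 + $32,850 + $16,500 = $82,200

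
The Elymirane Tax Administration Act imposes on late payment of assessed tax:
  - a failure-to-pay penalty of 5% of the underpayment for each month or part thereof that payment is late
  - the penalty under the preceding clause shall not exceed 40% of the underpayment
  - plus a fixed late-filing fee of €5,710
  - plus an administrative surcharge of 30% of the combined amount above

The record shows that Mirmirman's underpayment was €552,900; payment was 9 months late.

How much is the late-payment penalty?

Accrued rate: 5% × 9 = 45%, capped at 40% → 40%
Failure-to-pay penalty: 40% of €552,900 = €221,160
Penalty before surcharge: €221,160 + €5,710 = €226,870
Administrative surcharge: 30% of €226,870 = €68,061
Total penalty: €226,870 + €68,061 = €294,931

Penalty: €294,931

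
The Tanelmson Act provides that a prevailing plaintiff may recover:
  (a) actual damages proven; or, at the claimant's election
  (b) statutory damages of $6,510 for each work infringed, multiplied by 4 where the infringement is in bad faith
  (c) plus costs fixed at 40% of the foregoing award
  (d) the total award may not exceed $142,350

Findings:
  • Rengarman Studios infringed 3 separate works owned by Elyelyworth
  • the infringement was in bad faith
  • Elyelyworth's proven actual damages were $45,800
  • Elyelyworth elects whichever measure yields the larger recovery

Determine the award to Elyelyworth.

$109,368

Statutory damages: 3 × $6,510 = $19,530
Multiplied by 4: 4 × $19,530 = $78,120
Greater of actual damages ($45,800) or enhanced statutory damages ($78,120): $78,120
Costs: 40% of $78,120 = $31,248
Award plus costs: $78,120 + $31,248 = $109,368
Cap at $142,350: $109,368 is within the cap, no reduction.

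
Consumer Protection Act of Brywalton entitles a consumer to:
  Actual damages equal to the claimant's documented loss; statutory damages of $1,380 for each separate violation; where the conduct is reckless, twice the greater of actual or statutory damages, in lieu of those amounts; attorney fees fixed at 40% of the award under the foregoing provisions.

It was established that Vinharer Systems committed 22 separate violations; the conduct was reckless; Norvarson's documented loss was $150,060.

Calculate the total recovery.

Statutory damages: 22 × $1,380 = $30,360
Greater of actual damages ($150,060) or statutory damages ($30,360): $150,060
Doubled: 2 × $150,060 = $300,120
Attorney fees: 40% of $300,120 = $120,048
Total recovery: $300,120 + $120,048 = $420,168

$420,168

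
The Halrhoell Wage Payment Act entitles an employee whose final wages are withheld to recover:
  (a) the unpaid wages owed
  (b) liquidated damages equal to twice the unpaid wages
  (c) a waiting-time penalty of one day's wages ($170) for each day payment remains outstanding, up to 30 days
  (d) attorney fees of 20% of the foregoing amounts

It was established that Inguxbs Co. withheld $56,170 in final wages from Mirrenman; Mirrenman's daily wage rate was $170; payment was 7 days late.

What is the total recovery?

$203,640

Doubled: 2 × $56,170 = $112,340
Penalty days: min(7, 30) = 7
Waiting-time penalty: 7 × $170 = $1,190
Subtotal: $56,170 + $112,340 + $1,190 = $169,700
Attorney fees: 20% of $169,700 = $33,940
Total award: $169,700 + $33,940 = $203,640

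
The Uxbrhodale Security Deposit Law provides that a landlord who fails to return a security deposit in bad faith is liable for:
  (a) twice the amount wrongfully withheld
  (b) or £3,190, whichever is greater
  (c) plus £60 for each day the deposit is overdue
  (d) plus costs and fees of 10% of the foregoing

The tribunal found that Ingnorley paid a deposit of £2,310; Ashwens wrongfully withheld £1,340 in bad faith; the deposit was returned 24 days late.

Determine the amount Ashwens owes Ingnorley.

£5,093

Doubled: 2 × £1,340 = £2,680
Minimum £3,190: £2,680 is below the minimum → £3,190
Late-return penalty: 24 × £60 = £1,440
Damages plus late penalty: £3,190 + £1,440 = £4,630
Costs and fees: 10% of £4,630 = £463
Total recovery: £4,630 + £463 = £5,093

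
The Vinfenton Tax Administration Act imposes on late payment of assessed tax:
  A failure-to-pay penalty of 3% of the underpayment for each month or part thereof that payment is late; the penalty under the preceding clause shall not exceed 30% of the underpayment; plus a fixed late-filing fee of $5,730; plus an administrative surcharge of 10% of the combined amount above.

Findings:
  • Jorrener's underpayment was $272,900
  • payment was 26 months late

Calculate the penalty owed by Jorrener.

Penalty: $96,360

Accrued rate: 3% × 26 = 78%, capped at 30% → 30%
Failure-to-pay penalty: 30% of $272,900 = $81,870
Penalty before surcharge: $81,870 + $5,730 = $87,600
Administrative surcharge: 10% of $87,600 = $8,760
Total penalty: $87,600 + $8,760 = $96,360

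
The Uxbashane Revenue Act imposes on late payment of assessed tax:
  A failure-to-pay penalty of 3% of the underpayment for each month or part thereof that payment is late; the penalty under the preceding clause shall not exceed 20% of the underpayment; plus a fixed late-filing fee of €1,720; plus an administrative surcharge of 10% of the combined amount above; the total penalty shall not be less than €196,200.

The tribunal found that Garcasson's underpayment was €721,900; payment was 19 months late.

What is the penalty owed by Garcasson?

Accrued rate: 3% × 19 = 57%, capped at 20% → 20%
Failure-to-pay penalty: 20% of €721,900 = €144,380
Penalty before surcharge: €144,380 + €1,720 = €146,100
Administrative surcharge: 10% of €146,100 = €14,610
Total penalty: €146,100 + €14,610 = €160,710
Minimum €196,200: €160,710 is below the minimum → €196,200

€196,200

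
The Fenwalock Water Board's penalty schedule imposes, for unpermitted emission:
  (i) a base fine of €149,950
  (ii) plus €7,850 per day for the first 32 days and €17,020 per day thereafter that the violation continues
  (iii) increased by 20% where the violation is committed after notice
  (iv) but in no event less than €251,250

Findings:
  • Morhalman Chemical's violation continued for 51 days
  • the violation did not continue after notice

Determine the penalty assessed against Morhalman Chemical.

€724,530

First 32 days: 32 × €7,850 = €251,200
Remaining days: (51 − 32) × €17,020 = €323,380
Per-day component: €251,200 + €323,380 = €574,580
Base plus per-day: €149,950 + €574,580 = €724,530
The violation did not continue after notice: no 20% increase.
Minimum €251,250: €724,530 meets the minimum, no increase.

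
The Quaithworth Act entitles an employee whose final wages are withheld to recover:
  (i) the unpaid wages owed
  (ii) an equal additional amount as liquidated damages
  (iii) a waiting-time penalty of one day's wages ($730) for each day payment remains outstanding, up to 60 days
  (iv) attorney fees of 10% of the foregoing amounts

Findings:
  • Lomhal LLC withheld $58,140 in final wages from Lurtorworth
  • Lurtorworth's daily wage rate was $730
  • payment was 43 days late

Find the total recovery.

$162,437

Liquidated damages (equal amount): $58,140
Penalty days: min(43, 60) = 43
Waiting-time penalty: 43 × $730 = $31,390
Subtotal: $58,140 + $58,140 + $31,390 = $147,670
Attorney fees: 10% of $147,670 = $14,767
Total award: $147,670 + $14,767 = $162,437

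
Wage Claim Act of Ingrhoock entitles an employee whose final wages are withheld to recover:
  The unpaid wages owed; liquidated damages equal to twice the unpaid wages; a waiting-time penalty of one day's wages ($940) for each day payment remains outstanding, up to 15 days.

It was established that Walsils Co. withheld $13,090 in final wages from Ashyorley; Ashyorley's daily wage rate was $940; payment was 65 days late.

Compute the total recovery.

Doubled: 2 × $13,090 = $26,180
Penalty days: min(65, 15) = 15
Waiting-time penalty: 15 × $940 = $14,100
Total award: $13,090 + $26,180 + $14,100 = $53,370

$53,370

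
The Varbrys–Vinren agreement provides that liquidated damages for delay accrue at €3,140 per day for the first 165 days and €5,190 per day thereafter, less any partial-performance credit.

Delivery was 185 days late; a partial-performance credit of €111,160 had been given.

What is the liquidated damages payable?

First 165 days: 165 × €3,140 = €518,100
Remaining days: (185 − 165) × €5,190 = €103,800
Accrued per-day damages: €518,100 + €103,800 = €621,900
Less partial-performance credit: €621,900 − €111,160 = €510,740

Liquidated damages: €510,740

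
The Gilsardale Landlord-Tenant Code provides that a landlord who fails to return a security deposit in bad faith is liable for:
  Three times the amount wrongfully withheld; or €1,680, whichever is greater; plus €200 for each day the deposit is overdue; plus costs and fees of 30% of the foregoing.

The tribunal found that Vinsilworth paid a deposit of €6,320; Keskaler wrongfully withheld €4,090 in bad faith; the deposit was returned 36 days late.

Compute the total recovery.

€25,311

Trebled: 3 × €4,090 = €12,270
Minimum €1,680: €12,270 meets the minimum, no increase.
Late-return penalty: 36 × €200 = €7,200
Damages plus late penalty: €12,270 + €7,200 = €19,470
Costs and fees: 30% of €19,470 = €5,841
Total recovery: €19,470 + €5,841 = €25,311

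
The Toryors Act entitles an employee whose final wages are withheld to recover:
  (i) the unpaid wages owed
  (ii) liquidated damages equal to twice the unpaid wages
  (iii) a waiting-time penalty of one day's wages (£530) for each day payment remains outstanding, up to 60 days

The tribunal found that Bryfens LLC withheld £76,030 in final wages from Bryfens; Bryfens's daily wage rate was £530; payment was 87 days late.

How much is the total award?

Doubled: 2 × £76,030 = £152,060
Penalty days: min(87, 60) = 60
Waiting-time penalty: 60 × £530 = £31,800
Total award: £76,030 + £152,060 + £31,800 = £259,890

£259,890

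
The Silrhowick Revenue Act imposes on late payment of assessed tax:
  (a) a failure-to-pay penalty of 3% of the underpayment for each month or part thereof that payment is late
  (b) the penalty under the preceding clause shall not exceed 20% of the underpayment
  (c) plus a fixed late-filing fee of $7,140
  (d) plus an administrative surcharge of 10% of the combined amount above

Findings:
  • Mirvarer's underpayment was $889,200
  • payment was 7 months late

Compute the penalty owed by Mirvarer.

$203,478

Accrued rate: 3% × 7 = 21%, capped at 20% → 20%
Failure-to-pay penalty: 20% of $889,200 = $177,840
Penalty before surcharge: $177,840 + $7,140 = $184,980
Administrative surcharge: 10% of $184,980 = $18,498
Total penalty: $184,980 + $18,498 = $203,478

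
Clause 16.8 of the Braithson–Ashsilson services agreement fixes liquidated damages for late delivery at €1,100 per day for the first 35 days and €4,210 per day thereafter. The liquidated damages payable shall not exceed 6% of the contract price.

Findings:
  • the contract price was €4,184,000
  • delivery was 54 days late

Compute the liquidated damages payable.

First 35 days: 35 × €1,100 = €38,500
Remaining days: (54 − 35) × €4,210 = €79,990
Accrued per-day damages: €38,500 + €79,990 = €118,490
Cap: 6% of €4,184,000 = €251,040
Cap at €251,040: €118,490 is within the cap, no reduction.

€118,490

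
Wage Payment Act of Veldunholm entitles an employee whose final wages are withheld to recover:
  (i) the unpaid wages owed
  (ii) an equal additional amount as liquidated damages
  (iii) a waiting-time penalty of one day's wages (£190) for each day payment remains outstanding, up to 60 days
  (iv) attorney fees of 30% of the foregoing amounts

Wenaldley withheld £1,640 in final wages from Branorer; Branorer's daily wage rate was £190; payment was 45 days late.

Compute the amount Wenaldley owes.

Liquidated damages (equal amount): £1,640
Penalty days: min(45, 60) = 45
Waiting-time penalty: 45 × £190 = £8,550
Subtotal: £1,640 + £1,640 + £8,550 = £11,830
Attorney fees: 30% of £11,830 = £3,549
Total award: £11,830 + £3,549 = £15,379

£15,379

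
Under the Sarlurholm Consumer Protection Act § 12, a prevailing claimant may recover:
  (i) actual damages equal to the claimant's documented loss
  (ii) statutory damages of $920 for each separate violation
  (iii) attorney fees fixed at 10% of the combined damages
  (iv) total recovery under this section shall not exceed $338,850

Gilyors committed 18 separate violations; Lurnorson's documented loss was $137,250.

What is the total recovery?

Statutory damages: 18 × $920 = $16,560
Combined damages: $137,250 + $16,560 = $153,810
Attorney fees: 10% of $153,810 = $15,381
Total before cap: $153,810 + $15,381 = $169,191
Cap at $338,850: $169,191 is within the cap, no reduction.

$169,191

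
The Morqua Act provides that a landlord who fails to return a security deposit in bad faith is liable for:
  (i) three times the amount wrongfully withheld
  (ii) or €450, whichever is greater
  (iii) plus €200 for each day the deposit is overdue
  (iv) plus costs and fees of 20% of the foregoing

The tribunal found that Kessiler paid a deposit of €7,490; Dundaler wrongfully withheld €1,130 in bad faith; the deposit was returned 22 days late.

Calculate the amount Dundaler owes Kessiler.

Trebled: 3 × €1,130 = €3,390
Minimum €450: €3,390 meets the minimum, no increase.
Late-return penalty: 22 × €200 = €4,400
Damages plus late penalty: €3,390 + €4,400 = €7,790
Costs and fees: 20% of €7,790 = €1,558
Total recovery: €7,790 + €1,558 = €9,348

€9,348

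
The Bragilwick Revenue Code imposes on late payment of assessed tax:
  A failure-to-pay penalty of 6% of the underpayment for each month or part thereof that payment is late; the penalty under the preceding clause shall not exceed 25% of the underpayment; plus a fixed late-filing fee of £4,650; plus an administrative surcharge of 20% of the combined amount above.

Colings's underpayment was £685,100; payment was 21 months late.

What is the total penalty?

£211,110

Accrued rate: 6% × 21 = 126%, capped at 25% → 25%
Failure-to-pay penalty: 25% of £685,100 = £171,275
Penalty before surcharge: £171,275 + £4,650 = £175,925
Administrative surcharge: 20% of £175,925 = £35,185
Total penalty: £175,925 + £35,185 = £211,110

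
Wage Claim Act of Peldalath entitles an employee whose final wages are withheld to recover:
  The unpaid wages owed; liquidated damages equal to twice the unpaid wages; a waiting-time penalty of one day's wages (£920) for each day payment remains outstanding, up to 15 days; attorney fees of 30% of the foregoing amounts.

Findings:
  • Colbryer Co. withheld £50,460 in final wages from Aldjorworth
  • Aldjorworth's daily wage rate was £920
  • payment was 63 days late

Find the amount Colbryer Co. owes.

£214,734

Doubled: 2 × £50,460 = £100,920
Penalty days: min(63, 15) = 15
Waiting-time penalty: 15 × £920 = £13,800
Subtotal: £50,460 + £100,920 + £13,800 = £165,180
Attorney fees: 30% of £165,180 = £49,554
Total award: £165,180 + £49,554 = £214,734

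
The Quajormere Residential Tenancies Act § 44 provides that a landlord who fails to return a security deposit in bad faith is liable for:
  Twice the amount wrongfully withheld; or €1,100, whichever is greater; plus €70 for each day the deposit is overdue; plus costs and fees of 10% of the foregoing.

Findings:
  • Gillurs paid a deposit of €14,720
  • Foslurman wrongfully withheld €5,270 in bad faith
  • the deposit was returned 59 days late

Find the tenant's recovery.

Doubled: 2 × €5,270 = €10,540
Minimum €1,100: €10,540 meets the minimum, no increase.
Late-return penalty: 59 × €70 = €4,130
Damages plus late penalty: €10,540 + €4,130 = €14,670
Costs and fees: 10% of €14,670 = €1,467
Total recovery: €14,670 + €1,467 = €16,137

€16,137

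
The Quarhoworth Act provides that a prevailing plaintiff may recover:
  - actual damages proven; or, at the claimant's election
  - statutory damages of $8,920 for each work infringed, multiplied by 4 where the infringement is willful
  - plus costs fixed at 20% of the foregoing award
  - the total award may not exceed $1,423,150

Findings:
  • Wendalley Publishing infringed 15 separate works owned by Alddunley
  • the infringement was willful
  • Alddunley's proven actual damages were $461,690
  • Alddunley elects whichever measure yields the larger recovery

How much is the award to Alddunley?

$642,240

Statutory damages: 15 × $8,920 = $133,800
Multiplied by 4: 4 × $133,800 = $535,200
Greater of actual damages ($461,690) or enhanced statutory damages ($535,200): $535,200
Costs: 20% of $535,200 = $107,040
Award plus costs: $535,200 + $107,040 = $642,240
Cap at $1,423,150: $642,240 is within the cap, no reduction.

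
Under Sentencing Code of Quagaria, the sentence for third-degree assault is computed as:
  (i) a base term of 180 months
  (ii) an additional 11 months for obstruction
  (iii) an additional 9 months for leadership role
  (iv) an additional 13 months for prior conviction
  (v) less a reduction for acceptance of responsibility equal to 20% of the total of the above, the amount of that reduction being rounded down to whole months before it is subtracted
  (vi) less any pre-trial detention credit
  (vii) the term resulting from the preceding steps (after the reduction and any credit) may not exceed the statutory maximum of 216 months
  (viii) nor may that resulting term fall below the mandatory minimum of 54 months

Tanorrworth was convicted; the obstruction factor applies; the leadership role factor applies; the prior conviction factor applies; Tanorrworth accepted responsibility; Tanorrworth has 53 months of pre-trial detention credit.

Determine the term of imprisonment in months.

Obstruction enhancement: +11 months
Leadership role enhancement: +9 months
Prior conviction enhancement: +13 months
Adjusted term: 180 months + 11 months + 9 months + 13 months = 213 months
Acceptance of responsibility reduction: 20% of 213 months = 42 months (rounded down)
After reduction: 213 − 42 = 171 months
Less pre-trial detention credit: 171 months − 53 months = 118 months
Cap at 216 months: 118 months is within the cap, no reduction.
Minimum 54 months: 118 months meets the minimum, no increase.

118 months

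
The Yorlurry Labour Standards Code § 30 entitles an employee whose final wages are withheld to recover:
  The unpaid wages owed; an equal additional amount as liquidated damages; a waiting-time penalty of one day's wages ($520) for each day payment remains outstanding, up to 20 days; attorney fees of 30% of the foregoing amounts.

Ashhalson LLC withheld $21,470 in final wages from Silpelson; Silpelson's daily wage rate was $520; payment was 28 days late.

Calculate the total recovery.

Liquidated damages (equal amount): $21,470
Penalty days: min(28, 20) = 20
Waiting-time penalty: 20 × $520 = $10,400
Subtotal: $21,470 + $21,470 + $10,400 = $53,340
Attorney fees: 30% of $53,340 = $16,002
Total award: $53,340 + $16,002 = $69,342

$69,342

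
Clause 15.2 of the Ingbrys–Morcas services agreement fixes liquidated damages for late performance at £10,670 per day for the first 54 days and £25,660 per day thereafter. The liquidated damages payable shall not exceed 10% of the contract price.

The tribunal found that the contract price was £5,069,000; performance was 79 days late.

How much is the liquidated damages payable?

First 54 days: 54 × £10,670 = £576,180
Remaining days: (79 − 54) × £25,660 = £641,500
Accrued per-day damages: £576,180 + £641,500 = £1,217,680
Cap: 10% of £5,069,000 = £506,900
Cap at £506,900: £1,217,680 exceeds the cap → £506,900

£506,900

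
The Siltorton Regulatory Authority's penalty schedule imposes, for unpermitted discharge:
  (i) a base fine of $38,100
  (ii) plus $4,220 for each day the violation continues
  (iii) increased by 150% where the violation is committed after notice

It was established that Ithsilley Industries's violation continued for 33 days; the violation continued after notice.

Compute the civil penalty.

$443,400

Per-day component: 33 × $4,220 = $139,260
Base plus per-day: $38,100 + $139,260 = $177,360
Enhancement: 150% of $177,360 = $266,040
Enhanced fine: $177,360 + $266,040 = $443,400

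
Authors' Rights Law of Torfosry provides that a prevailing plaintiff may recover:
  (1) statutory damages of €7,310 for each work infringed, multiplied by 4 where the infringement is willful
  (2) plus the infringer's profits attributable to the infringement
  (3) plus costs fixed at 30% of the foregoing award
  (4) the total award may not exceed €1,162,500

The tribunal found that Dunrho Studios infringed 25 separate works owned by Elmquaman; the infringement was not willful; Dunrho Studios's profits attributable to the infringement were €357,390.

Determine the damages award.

Statutory damages: 25 × €7,310 = €182,750
Infringement not willful: no ×4 enhancement.
Combined award: €182,750 + €357,390 = €540,140
Costs: 30% of €540,140 = €162,042
Award plus costs: €540,140 + €162,042 = €702,182
Cap at €1,162,500: €702,182 is within the cap, no reduction.

€702,182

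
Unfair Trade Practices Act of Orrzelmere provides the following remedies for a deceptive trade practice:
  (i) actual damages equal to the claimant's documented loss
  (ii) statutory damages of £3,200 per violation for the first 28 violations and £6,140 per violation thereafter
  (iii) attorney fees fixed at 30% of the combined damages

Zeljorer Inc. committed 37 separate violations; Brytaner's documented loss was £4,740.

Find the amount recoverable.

First 28 violations: 28 × £3,200 = £89,600
Remaining violations: (37 − 28) × £6,140 = £55,260
Statutory damages: £89,600 + £55,260 = £144,860
Combined damages: £4,740 + £144,860 = £149,600
Attorney fees: 30% of £149,600 = £44,880
Total recovery: £149,600 + £44,880 = £194,480

£194,480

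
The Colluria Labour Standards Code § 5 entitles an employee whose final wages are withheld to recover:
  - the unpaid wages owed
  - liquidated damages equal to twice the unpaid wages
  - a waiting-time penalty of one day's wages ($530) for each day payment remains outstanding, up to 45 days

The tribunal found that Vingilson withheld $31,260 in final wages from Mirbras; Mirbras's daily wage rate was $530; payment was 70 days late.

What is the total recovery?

Doubled: 2 × $31,260 = $62,520
Penalty days: min(70, 45) = 45
Waiting-time penalty: 45 × $530 = $23,850
Total award: $31,260 + $62,520 + $23,850 = $117,630

$117,630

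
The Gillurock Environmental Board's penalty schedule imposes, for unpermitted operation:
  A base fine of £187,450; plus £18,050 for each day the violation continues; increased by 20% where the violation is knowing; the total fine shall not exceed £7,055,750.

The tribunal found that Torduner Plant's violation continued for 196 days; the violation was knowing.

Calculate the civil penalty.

Per-day component: 196 × £18,050 = £3,537,800
Base plus per-day: £187,450 + £3,537,800 = £3,725,250
Enhancement: 20% of £3,725,250 = £745,050
Enhanced fine: £3,725,250 + £745,050 = £4,470,300
Cap at £7,055,750: £4,470,300 is within the cap, no reduction.

£4,470,300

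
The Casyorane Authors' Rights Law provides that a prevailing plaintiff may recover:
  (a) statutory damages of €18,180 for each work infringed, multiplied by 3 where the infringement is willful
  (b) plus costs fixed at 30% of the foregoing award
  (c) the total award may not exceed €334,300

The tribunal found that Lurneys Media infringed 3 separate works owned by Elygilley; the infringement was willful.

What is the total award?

Statutory damages: 3 × €18,180 = €54,540
Trebled: 3 × €54,540 = €163,620
Costs: 30% of €163,620 = €49,086
Award plus costs: €163,620 + €49,086 = €212,706
Cap at €334,300: €212,706 is within the cap, no reduction.

€212,706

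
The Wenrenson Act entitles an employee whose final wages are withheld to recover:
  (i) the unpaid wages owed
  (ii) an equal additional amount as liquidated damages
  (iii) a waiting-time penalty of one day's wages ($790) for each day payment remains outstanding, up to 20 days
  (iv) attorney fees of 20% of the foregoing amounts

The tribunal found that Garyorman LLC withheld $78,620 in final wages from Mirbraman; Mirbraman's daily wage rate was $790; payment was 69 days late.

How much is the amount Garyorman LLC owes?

Liquidated damages (equal amount): $78,620
Penalty days: min(69, 20) = 20
Waiting-time penalty: 20 × $790 = $15,800
Subtotal: $78,620 + $78,620 + $15,800 = $173,040
Attorney fees: 20% of $173,040 = $34,608
Total award: $173,040 + $34,608 = $207,648

$207,648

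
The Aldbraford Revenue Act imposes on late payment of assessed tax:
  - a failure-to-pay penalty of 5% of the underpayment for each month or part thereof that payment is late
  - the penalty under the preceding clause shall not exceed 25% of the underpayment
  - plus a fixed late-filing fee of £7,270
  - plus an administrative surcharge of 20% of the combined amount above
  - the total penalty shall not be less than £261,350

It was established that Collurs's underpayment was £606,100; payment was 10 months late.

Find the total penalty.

Accrued rate: 5% × 10 = 50%, capped at 25% → 25%
Failure-to-pay penalty: 25% of £606,100 = £151,525
Penalty before surcharge: £151,525 + £7,270 = £158,795
Administrative surcharge: 20% of £158,795 = £31,759
Total penalty: £158,795 + £31,759 = £190,554
Minimum £261,350: £190,554 is below the minimum → £261,350

£261,350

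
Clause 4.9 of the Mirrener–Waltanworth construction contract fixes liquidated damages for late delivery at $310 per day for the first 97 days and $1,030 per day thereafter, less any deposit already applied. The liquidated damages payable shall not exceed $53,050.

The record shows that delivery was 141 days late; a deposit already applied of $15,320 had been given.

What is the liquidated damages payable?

First 97 days: 97 × $310 = $30,070
Remaining days: (141 − 97) × $1,030 = $45,320
Accrued per-day damages: $30,070 + $45,320 = $75,390
Less deposit already applied: $75,390 − $15,320 = $60,070
Cap at $53,050: $60,070 exceeds the cap → $53,050

$53,050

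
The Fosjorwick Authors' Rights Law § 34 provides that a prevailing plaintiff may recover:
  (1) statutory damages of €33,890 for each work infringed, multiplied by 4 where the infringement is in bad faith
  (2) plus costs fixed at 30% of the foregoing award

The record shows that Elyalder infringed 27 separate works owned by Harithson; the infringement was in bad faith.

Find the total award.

Statutory damages: 27 × €33,890 = €915,030
Multiplied by 4: 4 × €915,030 = €3,660,120
Costs: 30% of €3,660,120 = €1,098,036
Award plus costs: €3,660,120 + €1,098,036 = €4,758,156

€4,758,156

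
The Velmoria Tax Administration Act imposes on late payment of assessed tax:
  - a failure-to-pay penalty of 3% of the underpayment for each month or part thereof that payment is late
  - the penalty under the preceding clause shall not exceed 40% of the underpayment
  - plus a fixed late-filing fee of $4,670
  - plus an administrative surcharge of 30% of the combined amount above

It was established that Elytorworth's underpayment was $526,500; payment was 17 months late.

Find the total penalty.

$279,851

Accrued rate: 3% × 17 = 51%, capped at 40% → 40%
Failure-to-pay penalty: 40% of $526,500 = $210,600
Penalty before surcharge: $210,600 + $4,670 = $215,270
Administrative surcharge: 30% of $215,270 = $64,581
Total penalty: $215,270 + $64,581 = $279,851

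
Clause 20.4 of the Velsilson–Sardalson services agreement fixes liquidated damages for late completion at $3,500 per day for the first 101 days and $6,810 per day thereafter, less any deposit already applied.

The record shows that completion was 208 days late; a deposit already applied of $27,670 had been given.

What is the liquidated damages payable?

First 101 days: 101 × $3,500 = $353,500
Remaining days: (208 − 101) × $6,810 = $728,670
Accrued per-day damages: $353,500 + $728,670 = $1,082,170
Less deposit already applied: $1,082,170 − $27,670 = $1,054,500

$1,054,500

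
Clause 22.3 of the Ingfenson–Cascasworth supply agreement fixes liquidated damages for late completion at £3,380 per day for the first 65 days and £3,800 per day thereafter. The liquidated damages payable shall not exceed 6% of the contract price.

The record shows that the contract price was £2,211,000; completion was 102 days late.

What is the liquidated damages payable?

Liquidated damages: £132,660

First 65 days: 65 × £3,380 = £219,700
Remaining days: (102 − 65) × £3,800 = £140,600
Accrued per-day damages: £219,700 + £140,600 = £360,300
Cap: 6% of £2,211,000 = £132,660
Cap at £132,660: £360,300 exceeds the cap → £132,660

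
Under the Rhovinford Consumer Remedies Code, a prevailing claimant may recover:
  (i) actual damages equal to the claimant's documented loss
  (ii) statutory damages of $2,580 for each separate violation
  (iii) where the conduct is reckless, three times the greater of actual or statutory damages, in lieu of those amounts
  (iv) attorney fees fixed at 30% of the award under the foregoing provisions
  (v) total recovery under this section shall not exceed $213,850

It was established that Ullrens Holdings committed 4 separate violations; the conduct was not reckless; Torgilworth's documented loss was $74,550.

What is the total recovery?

$110,331

Statutory damages: 4 × $2,580 = $10,320
Conduct not reckless: the in-lieu enhancement does not apply.
Actual plus statutory damages: $74,550 + $10,320 = $84,870
Attorney fees: 30% of $84,870 = $25,461
Total before cap: $84,870 + $25,461 = $110,331
Cap at $213,850: $110,331 is within the cap, no reduction.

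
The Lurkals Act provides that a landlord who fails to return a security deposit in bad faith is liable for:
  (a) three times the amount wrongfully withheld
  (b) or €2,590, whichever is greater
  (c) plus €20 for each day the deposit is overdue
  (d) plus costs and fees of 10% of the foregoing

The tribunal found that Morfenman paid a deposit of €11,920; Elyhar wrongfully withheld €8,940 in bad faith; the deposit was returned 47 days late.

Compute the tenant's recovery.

Trebled: 3 × €8,940 = €26,820
Minimum €2,590: €26,820 meets the minimum, no increase.
Late-return penalty: 47 × €20 = €940
Damages plus late penalty: €26,820 + €940 = €27,760
Costs and fees: 10% of €27,760 = €2,776
Total recovery: €27,760 + €2,776 = €30,536

€30,536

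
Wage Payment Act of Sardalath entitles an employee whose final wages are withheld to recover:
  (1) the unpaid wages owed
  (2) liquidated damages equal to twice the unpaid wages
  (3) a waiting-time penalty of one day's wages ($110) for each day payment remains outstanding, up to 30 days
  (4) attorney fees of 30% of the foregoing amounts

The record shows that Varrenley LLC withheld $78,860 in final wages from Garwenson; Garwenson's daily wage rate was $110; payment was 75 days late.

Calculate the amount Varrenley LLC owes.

$311,844

Doubled: 2 × $78,860 = $157,720
Penalty days: min(75, 30) = 30
Waiting-time penalty: 30 × $110 = $3,300
Subtotal: $78,860 + $157,720 + $3,300 = $239,880
Attorney fees: 30% of $239,880 = $71,964
Total award: $239,880 + $71,964 = $311,844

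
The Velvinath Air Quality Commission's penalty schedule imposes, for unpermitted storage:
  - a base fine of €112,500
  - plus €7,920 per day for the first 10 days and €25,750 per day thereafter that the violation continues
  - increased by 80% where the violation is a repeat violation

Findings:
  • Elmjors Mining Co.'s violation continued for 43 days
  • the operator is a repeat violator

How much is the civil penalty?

First 10 days: 10 × €7,920 = €79,200
Remaining days: (43 − 10) × €25,750 = €849,750
Per-day component: €79,200 + €849,750 = €928,950
Base plus per-day: €112,500 + €928,950 = €1,041,450
Enhancement: 80% of €1,041,450 = €833,160
Enhanced fine: €1,041,450 + €833,160 = €1,874,610

Civil penalty: €1,874,610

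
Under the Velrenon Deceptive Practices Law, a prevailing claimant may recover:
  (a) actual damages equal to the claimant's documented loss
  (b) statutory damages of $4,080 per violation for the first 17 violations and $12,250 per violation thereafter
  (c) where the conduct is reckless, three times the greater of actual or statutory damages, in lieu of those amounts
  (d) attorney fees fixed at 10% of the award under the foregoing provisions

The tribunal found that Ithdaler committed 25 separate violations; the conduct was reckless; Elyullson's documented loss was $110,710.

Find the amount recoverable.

First 17 violations: 17 × $4,080 = $69,360
Remaining violations: (25 − 17) × $12,250 = $98,000
Statutory damages: $69,360 + $98,000 = $167,360
Greater of actual damages ($110,710) or statutory damages ($167,360): $167,360
Trebled: 3 × $167,360 = $502,080
Attorney fees: 10% of $502,080 = $50,208
Total recovery: $502,080 + $50,208 = $552,288

$552,288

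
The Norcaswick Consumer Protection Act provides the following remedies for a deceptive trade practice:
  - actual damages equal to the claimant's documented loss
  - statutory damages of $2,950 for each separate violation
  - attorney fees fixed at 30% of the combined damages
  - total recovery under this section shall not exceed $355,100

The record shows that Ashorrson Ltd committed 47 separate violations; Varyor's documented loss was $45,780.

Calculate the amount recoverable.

Total recovery: $239,759

Statutory damages: 47 × $2,950 = $138,650
Combined damages: $45,780 + $138,650 = $184,430
Attorney fees: 30% of $184,430 = $55,329
Total before cap: $184,430 + $55,329 = $239,759
Cap at $355,100: $239,759 is within the cap, no reduction.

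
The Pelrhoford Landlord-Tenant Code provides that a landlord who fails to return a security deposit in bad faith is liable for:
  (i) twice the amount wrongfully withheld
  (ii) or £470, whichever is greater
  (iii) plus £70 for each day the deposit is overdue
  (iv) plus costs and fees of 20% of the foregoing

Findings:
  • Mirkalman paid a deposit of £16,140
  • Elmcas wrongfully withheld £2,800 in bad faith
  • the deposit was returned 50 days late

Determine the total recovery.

£10,920

Doubled: 2 × £2,800 = £5,600
Minimum £470: £5,600 meets the minimum, no increase.
Late-return penalty: 50 × £70 = £3,500
Damages plus late penalty: £5,600 + £3,500 = £9,100
Costs and fees: 20% of £9,100 = £1,820
Total recovery: £9,100 + £1,820 = £10,920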